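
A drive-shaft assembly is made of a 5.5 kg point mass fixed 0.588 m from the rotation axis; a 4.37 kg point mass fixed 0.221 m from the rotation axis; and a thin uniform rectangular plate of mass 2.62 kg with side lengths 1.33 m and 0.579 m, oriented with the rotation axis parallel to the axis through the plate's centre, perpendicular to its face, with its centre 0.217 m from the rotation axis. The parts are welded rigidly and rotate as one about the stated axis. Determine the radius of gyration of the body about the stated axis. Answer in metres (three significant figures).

0.465

Point mass: I_cm = 0; centre at d = 0.588 m, so I = I_cm + Md² gives I = 0 + (5.5)(0.588)² = 1.9016 kg m².
Point mass: I_cm = 0; centre at d = 0.221 m, so I = I_cm + Md² gives I = 0 + (4.37)(0.221)² = 0.21344 kg m².
Rectangular plate: I_cm = (1/12)M(a²+b²) = (1/12)(2.62)[(1.33)² + (0.579)²] = 0.4594 kg m²; centre at d = 0.217 m, so I = I_cm + Md² gives I = 0.4594 + (2.62)(0.217)² = 0.58278 kg m².
Total I = 2.6978 kg m²; total mass M = 12.49 kg.
k = √(I/M) = √(2.6978/12.49) = 0.46475 m.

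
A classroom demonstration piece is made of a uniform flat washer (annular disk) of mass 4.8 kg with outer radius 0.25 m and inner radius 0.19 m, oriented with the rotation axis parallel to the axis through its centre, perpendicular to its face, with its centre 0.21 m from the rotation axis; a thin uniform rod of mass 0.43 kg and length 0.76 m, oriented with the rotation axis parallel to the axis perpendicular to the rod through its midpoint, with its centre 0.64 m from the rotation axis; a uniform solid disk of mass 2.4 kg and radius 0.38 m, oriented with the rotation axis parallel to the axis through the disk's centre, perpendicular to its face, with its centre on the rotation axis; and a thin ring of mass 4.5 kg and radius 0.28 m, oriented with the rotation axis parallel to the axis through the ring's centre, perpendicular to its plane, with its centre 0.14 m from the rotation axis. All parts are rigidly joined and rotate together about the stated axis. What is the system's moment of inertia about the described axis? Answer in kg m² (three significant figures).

1.26

Annular disk: I_cm = (1/2)M(R²+r²) = (1/2)(4.8)[(0.25)² + (0.19)²] = 0.23664 kg m²; centre at d = 0.21 m, so I = I_cm + Md² gives I = 0.23664 + (4.8)(0.21)² = 0.44832 kg m².
Thin rod: I_cm = (1/12)ML² = (1/12)(0.43)(0.76)² = 0.020697 kg m²; centre at d = 0.64 m, so I = I_cm + Md² gives I = 0.020697 + (0.43)(0.64)² = 0.19683 kg m².
Solid disk: I_cm = (1/2)MR² = (1/2)(2.4)(0.38)² = 0.17328 kg m²; axis through the centre, so I = 0.17328 kg m².
Thin ring: I_cm = MR² = (4.5)(0.28)² = 0.3528 kg m²; centre at d = 0.14 m, so I = I_cm + Md² gives I = 0.3528 + (4.5)(0.14)² = 0.441 kg m².
Total I = 0.44832 + 0.19683 + 0.17328 + 0.441 = 1.2594 kg m².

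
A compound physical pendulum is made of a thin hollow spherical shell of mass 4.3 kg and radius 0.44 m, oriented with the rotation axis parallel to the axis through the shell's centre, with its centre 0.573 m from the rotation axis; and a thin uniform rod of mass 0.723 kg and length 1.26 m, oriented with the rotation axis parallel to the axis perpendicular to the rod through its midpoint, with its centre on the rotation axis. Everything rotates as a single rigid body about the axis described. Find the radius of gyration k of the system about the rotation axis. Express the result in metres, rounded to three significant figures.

0.641

Spherical shell: I_cm = (2/3)MR² = (2/3)(4.3)(0.44)² = 0.55499 kg·m²; centre at d = 0.573 m, so I = I_cm + Md² gives I = 0.55499 + (4.3)(0.573)² = 1.9668 kg·m².
Thin rod: I_cm = (1/12)ML² = (1/12)(0.723)(1.26)² = 0.095653 kg·m²; axis through the centre, so I = 0.095653 kg·m².
Total I = 2.0625 kg·m²; total mass M = 5.023 kg.
k = √(I/M) = √(2.0625/5.023) = 0.64078 m.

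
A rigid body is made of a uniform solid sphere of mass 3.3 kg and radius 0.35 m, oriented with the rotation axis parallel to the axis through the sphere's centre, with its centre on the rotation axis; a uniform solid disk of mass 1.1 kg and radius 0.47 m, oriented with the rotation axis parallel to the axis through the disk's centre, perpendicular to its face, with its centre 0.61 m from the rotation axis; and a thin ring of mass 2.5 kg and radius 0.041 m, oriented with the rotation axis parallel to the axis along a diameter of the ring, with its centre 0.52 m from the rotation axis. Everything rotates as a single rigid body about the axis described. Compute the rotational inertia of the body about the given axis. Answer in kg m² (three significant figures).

Solid sphere: I_cm = (2/5)MR² = (2/5)(3.3)(0.35)² = 0.1617 kg m²; axis through the centre, so I = 0.1617 kg m².
Solid disk: I_cm = (1/2)MR² = (1/2)(1.1)(0.47)² = 0.1215 kg m²; centre at d = 0.61 m, so the parallel axis theorem gives I = 0.1215 + (1.1)(0.61)² = 0.5308 kg m².
Thin ring: I_cm = (1/2)MR² = (1/2)(2.5)(0.041)² = 0.0021013 kg m²; centre at d = 0.52 m, so the parallel axis theorem gives I = 0.0021013 + (2.5)(0.52)² = 0.6781 kg m².
Total I = 0.1617 + 0.5308 + 0.6781 = 1.3706 kg m².

1.37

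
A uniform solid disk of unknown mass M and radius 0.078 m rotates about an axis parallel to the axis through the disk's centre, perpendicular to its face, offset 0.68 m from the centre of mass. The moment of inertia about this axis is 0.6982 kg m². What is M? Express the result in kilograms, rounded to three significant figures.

1.50

I = I_cm + Md² = (1/2)MR² + Md² = M·[0.5·(0.078)² + (0.68)²] = M·0.46544.
So M = 0.6982 / 0.46544 = 1.5001 kg.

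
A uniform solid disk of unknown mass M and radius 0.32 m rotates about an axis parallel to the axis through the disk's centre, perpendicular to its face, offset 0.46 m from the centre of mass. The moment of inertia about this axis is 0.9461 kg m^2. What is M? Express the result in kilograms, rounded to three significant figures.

I = I_cm + Md² = (1/2)MR² + Md² = M·[0.5·(0.32)² + (0.46)²] = M·0.2628.
So M = 0.9461 / 0.2628 = 3.6001 kg.

3.60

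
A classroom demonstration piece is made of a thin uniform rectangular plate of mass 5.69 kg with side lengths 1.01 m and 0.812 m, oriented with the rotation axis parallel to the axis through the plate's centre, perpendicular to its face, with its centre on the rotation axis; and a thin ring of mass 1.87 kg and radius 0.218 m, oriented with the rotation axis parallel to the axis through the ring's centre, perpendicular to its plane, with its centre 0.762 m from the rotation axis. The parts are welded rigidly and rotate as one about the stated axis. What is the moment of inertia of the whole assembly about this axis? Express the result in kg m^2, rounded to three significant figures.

Rectangular plate: I_cm = (1/12)M(a²+b²) = (1/12)(5.69)[(1.01)² + (0.812)²] = 0.79634 kg m^2; axis through the centre, so I = 0.79634 kg m^2.
Thin ring: I_cm = MR² = (1.87)(0.218)² = 0.08887 kg m^2; centre at d = 0.762 m, so I = I_cm + Md² gives I = 0.08887 + (1.87)(0.762)² = 1.1747 kg m^2.
Total I = 0.79634 + 1.1747 = 1.971 kg m^2.

1.97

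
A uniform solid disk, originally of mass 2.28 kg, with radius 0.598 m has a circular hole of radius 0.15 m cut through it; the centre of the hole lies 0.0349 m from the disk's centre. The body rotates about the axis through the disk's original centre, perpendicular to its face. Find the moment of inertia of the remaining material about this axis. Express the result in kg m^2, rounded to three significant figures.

0.406

Unpierced body about its centre: I₀ = (1/2)MR² = (1/2)(2.28)(0.598)² = 0.40767 kg m^2.
The removed disk has mass m = M·(r/R)² = (2.28)(0.15/0.598)² = 0.14345 kg (same uniform areal density).
Its moment of inertia about the rotation axis (parallel-axis theorem): I_hole = (1/2)mr² + md² = (1/2)(0.14345)(0.15)² + (0.14345)(0.0349)² = 0.0017886 kg m^2.
Treating the hole as negative mass, I = I₀ − I_hole = 0.40767 − 0.0017886 = 0.40588 kg m^2.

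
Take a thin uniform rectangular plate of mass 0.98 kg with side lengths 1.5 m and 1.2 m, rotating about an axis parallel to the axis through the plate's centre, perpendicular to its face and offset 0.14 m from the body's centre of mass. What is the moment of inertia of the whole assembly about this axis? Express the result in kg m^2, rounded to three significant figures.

I_cm = (1/12)M(a²+b²) = (1/12)(0.98)[(1.5)² + (1.2)²] = 0.30135 kg m^2; centre at d = 0.14 m, so the parallel axis theorem gives I = 0.30135 + (0.98)(0.14)² = 0.32056 kg m^2.

0.321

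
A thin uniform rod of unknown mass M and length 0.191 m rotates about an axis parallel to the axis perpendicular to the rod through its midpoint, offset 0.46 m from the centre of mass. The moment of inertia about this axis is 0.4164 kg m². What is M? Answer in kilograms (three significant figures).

1.94

I = I_cm + Md² = (1/12)ML² + Md² = M·[0.0833333·(0.191)² + (0.46)²] = M·0.21464.
So M = 0.4164 / 0.21464 = 1.94 kg.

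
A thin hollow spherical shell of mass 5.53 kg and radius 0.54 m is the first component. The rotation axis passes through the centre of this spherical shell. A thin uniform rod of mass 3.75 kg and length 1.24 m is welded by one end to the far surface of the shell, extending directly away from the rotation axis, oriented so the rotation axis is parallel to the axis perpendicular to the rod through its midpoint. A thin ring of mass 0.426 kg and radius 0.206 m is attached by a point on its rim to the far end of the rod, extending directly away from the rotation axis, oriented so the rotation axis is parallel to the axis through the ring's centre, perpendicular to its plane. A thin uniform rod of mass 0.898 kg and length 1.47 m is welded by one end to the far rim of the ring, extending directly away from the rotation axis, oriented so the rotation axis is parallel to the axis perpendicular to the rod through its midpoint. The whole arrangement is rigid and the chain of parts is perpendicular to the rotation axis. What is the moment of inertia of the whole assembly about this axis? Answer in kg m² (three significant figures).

16.2

Spherical shell: I_cm = (2/3)MR² = (2/3)(5.53)(0.54)² = 1.075 kg m²; axis through the centre, so I = 1.075 kg m².
Thin rod: I_cm = (1/12)ML² = (1/12)(3.75)(1.24)² = 0.4805 kg m²; centre at d = 0.54 + 0.62 = 1.16 m, so the parallel axis theorem gives I = 0.4805 + (3.75)(1.16)² = 5.5265 kg m².
Thin ring: I_cm = MR² = (0.426)(0.206)² = 0.018078 kg m²; centre at d = 0.54 + 0.62 + 0.62 + 0.206 = 1.986 m, so the parallel axis theorem gives I = 0.018078 + (0.426)(1.986)² = 1.6983 kg m².
Thin rod: I_cm = (1/12)ML² = (1/12)(0.898)(1.47)² = 0.16171 kg m²; centre at d = 0.54 + 0.62 + 0.62 + 0.206 + 0.206 + 0.735 = 2.927 m, so the parallel axis theorem gives I = 0.16171 + (0.898)(2.927)² = 7.8552 kg m².
Total I = 1.075 + 5.5265 + 1.6983 + 7.8552 = 16.155 kg m².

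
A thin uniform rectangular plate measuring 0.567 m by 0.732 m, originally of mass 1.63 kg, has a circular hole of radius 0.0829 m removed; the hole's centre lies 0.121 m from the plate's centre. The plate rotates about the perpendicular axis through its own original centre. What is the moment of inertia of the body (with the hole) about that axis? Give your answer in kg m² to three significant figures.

Unpierced body about its centre: I₀ = (1/12)M(a²+b²) = (1/12)(1.63)[(0.567)² + (0.732)²] = 0.11645 kg m².
The removed disk has mass m = M·πr²/(ab) = (1.63)·π(0.0829)²/(0.567·0.732) = 0.084792 kg (same uniform areal density).
Its moment of inertia about the rotation axis (parallel-axis theorem): I_hole = (1/2)mr² + md² = (1/2)(0.084792)(0.0829)² + (0.084792)(0.121)² = 0.0015328 kg m².
Treating the hole as negative mass, I = I₀ − I_hole = 0.11645 − 0.0015328 = 0.11492 kg m².

0.115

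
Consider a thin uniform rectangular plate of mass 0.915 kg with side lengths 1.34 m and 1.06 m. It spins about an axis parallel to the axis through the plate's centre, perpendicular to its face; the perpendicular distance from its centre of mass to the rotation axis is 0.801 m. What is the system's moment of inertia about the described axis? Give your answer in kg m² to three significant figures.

I_cm = (1/12)M(a²+b²) = (1/12)(0.915)[(1.34)² + (1.06)²] = 0.22259 kg m²; centre at d = 0.801 m, so the parallel axis theorem gives I = 0.22259 + (0.915)(0.801)² = 0.80965 kg m².

0.810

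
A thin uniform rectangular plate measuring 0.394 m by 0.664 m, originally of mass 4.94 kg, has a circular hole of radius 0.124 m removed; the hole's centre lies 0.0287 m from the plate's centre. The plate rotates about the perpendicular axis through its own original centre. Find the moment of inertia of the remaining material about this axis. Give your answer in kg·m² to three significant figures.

0.238

Unpierced body about its centre: I₀ = (1/12)M(a²+b²) = (1/12)(4.94)[(0.394)² + (0.664)²] = 0.24541 kg·m².
The removed disk has mass m = M·πr²/(ab) = (4.94)·π(0.124)²/(0.394·0.664) = 0.91213 kg (same uniform areal density).
Its moment of inertia about the rotation axis (parallel-axis theorem): I_hole = (1/2)mr² + md² = (1/2)(0.91213)(0.124)² + (0.91213)(0.0287)² = 0.0077638 kg·m².
Treating the hole as negative mass, I = I₀ − I_hole = 0.24541 − 0.0077638 = 0.23764 kg·m².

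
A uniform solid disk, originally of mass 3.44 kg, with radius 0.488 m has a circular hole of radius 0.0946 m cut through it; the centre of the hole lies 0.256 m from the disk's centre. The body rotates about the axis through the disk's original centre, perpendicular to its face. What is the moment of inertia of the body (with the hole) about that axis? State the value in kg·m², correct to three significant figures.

0.401

Unpierced body about its centre: I₀ = (1/2)MR² = (1/2)(3.44)(0.488)² = 0.40961 kg·m².
The removed disk has mass m = M·(r/R)² = (3.44)(0.0946/0.488)² = 0.12927 kg (same uniform areal density).
Its moment of inertia about the rotation axis (parallel-axis theorem): I_hole = (1/2)mr² + md² = (1/2)(0.12927)(0.0946)² + (0.12927)(0.256)² = 0.0090503 kg·m².
Treating the hole as negative mass, I = I₀ − I_hole = 0.40961 − 0.0090503 = 0.40056 kg·m².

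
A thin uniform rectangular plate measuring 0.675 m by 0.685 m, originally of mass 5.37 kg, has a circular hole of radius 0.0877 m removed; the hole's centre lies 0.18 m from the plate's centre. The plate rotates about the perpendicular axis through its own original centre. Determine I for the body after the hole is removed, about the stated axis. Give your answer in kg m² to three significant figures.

0.404

Unpierced body about its centre: I₀ = (1/12)M(a²+b²) = (1/12)(5.37)[(0.675)² + (0.685)²] = 0.41387 kg m².
The removed disk has mass m = M·πr²/(ab) = (5.37)·π(0.0877)²/(0.675·0.685) = 0.28063 kg (same uniform areal density).
Its moment of inertia about the rotation axis (parallel-axis theorem): I_hole = (1/2)mr² + md² = (1/2)(0.28063)(0.0877)² + (0.28063)(0.18)² = 0.010171 kg m².
Treating the hole as negative mass, I = I₀ − I_hole = 0.41387 − 0.010171 = 0.4037 kg m².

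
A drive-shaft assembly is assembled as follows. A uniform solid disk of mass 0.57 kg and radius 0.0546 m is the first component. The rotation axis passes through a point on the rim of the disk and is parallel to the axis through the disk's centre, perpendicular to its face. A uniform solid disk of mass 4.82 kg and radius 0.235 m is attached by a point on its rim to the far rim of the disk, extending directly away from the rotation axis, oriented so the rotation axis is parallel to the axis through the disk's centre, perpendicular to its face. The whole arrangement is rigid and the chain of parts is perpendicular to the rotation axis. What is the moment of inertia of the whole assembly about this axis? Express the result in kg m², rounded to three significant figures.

0.707

Solid disk: I_cm = (1/2)MR² = (1/2)(0.57)(0.0546)² = 0.00084963 kg m²; centre at d = 0.0546 m, so the parallel axis theorem gives I = 0.00084963 + (0.57)(0.0546)² = 0.0025489 kg m².
Solid disk: I_cm = (1/2)MR² = (1/2)(4.82)(0.235)² = 0.13309 kg m²; centre at d = 0.0546 + 0.0546 + 0.235 = 0.3442 m, so the parallel axis theorem gives I = 0.13309 + (4.82)(0.3442)² = 0.70414 kg m².
Total I = 0.0025489 + 0.70414 = 0.70668 kg m².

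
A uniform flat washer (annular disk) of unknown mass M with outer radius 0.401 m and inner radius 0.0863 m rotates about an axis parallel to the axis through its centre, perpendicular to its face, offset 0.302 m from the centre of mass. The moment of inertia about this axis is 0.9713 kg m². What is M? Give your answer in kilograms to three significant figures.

5.54

I = I_cm + Md² = (1/2)M(R²+r²) + Md² = M·[0.5·[(0.401)² + (0.0863)²] + (0.302)²] = M·0.17533.
So M = 0.9713 / 0.17533 = 5.5399 kg.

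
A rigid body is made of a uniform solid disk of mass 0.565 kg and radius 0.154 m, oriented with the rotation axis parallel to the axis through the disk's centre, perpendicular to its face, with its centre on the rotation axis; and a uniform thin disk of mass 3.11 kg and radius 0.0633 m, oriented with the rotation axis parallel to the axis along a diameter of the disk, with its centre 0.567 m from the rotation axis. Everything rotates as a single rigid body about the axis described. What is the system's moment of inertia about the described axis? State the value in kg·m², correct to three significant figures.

1.01

Solid disk: I_cm = (1/2)MR² = (1/2)(0.565)(0.154)² = 0.0066998 kg·m²; axis through the centre, so I = 0.0066998 kg·m².
Thin disk: I_cm = (1/4)MR² = (1/4)(3.11)(0.0633)² = 0.0031154 kg·m²; centre at d = 0.567 m, so I = I_cm + Md² gives I = 0.0031154 + (3.11)(0.567)² = 1.0029 kg·m².
Total I = 0.0066998 + 1.0029 = 1.0096 kg·m².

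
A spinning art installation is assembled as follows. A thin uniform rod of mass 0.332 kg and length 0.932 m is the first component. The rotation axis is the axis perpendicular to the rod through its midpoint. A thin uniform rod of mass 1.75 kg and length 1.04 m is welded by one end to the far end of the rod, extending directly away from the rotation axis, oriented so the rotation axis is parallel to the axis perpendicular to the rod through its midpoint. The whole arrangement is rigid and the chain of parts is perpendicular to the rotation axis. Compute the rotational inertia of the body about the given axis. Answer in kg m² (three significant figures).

1.88

Thin rod: I_cm = (1/12)ML² = (1/12)(0.332)(0.932)² = 0.024032 kg m²; axis through the centre, so I = 0.024032 kg m².
Thin rod: I_cm = (1/12)ML² = (1/12)(1.75)(1.04)² = 0.15773 kg m²; centre at d = 0.466 + 0.52 = 0.986 m, so I = I_cm + Md² gives I = 0.15773 + (1.75)(0.986)² = 1.8591 kg m².
Total I = 0.024032 + 1.8591 = 1.8831 kg m².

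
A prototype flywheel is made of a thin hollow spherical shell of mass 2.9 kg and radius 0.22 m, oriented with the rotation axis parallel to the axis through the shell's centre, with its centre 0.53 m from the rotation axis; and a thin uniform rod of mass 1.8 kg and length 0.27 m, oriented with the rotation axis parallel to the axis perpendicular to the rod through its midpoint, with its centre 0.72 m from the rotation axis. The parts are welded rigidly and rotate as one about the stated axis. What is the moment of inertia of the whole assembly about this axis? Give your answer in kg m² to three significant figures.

1.85

Spherical shell: I_cm = (2/3)MR² = (2/3)(2.9)(0.22)² = 0.093573 kg m²; centre at d = 0.53 m, so I = I_cm + Md² gives I = 0.093573 + (2.9)(0.53)² = 0.90818 kg m².
Thin rod: I_cm = (1/12)ML² = (1/12)(1.8)(0.27)² = 0.010935 kg m²; centre at d = 0.72 m, so I = I_cm + Md² gives I = 0.010935 + (1.8)(0.72)² = 0.94405 kg m².
Total I = 0.90818 + 0.94405 = 1.8522 kg m².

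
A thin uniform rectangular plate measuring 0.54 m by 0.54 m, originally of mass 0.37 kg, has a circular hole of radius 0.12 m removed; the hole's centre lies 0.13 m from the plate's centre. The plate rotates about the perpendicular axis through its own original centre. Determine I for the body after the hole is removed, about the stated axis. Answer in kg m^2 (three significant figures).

Unpierced body about its centre: I₀ = (1/12)M(a²+b²) = (1/12)(0.37)[(0.54)² + (0.54)²] = 0.017982 kg m^2.
The removed disk has mass m = M·πr²/(ab) = (0.37)·π(0.12)²/(0.54·0.54) = 0.057402 kg (same uniform areal density).
Its moment of inertia about the rotation axis (parallel-axis theorem): I_hole = (1/2)mr² + md² = (1/2)(0.057402)(0.12)² + (0.057402)(0.13)² = 0.0013834 kg m^2.
Treating the hole as negative mass, I = I₀ − I_hole = 0.017982 − 0.0013834 = 0.016599 kg m^2.

0.0166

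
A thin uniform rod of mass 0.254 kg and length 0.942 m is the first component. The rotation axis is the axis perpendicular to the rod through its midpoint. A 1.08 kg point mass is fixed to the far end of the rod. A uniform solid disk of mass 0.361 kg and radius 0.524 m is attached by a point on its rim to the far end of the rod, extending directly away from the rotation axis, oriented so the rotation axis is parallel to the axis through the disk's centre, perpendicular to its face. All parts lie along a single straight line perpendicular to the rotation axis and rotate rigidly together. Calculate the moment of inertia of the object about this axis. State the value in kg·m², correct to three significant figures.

Thin rod: I_cm = (1/12)ML² = (1/12)(0.254)(0.942)² = 0.018783 kg·m²; axis through the centre, so I = 0.018783 kg·m².
Point mass: I_cm = 0; centre at d = 0.471 m, so I = I_cm + Md² gives I = 0 + (1.08)(0.471)² = 0.23959 kg·m².
Solid disk: I_cm = (1/2)MR² = (1/2)(0.361)(0.524)² = 0.049561 kg·m²; centre at d = 0.471 + 0.524 = 0.995 m, so I = I_cm + Md² gives I = 0.049561 + (0.361)(0.995)² = 0.40696 kg·m².
Total I = 0.018783 + 0.23959 + 0.40696 = 0.66533 kg·m².

0.665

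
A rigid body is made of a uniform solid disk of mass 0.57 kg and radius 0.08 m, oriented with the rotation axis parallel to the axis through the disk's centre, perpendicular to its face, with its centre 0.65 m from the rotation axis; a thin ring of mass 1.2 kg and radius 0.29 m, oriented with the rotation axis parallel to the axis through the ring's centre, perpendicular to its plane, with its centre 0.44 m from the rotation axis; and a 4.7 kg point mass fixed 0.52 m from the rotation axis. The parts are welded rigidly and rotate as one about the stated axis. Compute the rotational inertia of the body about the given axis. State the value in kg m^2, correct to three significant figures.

Solid disk: I_cm = (1/2)MR² = (1/2)(0.57)(0.08)² = 0.001824 kg m^2; centre at d = 0.65 m, so the parallel axis theorem gives I = 0.001824 + (0.57)(0.65)² = 0.24265 kg m^2.
Thin ring: I_cm = MR² = (1.2)(0.29)² = 0.10092 kg m^2; centre at d = 0.44 m, so the parallel axis theorem gives I = 0.10092 + (1.2)(0.44)² = 0.33324 kg m^2.
Point mass: I_cm = 0; centre at d = 0.52 m, so the parallel axis theorem gives I = 0 + (4.7)(0.52)² = 1.2709 kg m^2.
Total I = 0.24265 + 0.33324 + 1.2709 = 1.8468 kg m^2.

1.85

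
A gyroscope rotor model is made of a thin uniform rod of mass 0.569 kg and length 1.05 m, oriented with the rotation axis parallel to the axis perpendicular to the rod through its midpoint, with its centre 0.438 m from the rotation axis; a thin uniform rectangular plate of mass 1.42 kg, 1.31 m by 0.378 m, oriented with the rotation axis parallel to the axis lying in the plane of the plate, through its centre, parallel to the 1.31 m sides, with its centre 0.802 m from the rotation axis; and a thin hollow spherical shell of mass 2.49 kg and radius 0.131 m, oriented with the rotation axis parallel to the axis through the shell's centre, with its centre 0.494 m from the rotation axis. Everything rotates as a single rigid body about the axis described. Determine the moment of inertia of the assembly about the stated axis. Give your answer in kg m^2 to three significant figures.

Thin rod: I_cm = (1/12)ML² = (1/12)(0.569)(1.05)² = 0.052277 kg m^2; centre at d = 0.438 m, so the parallel axis theorem gives I = 0.052277 + (0.569)(0.438)² = 0.16144 kg m^2.
Rectangular plate: I_cm = (1/12)Mb² = (1/12)(1.42)(0.378)² = 0.016908 kg m^2; centre at d = 0.802 m, so the parallel axis theorem gives I = 0.016908 + (1.42)(0.802)² = 0.93026 kg m^2.
Spherical shell: I_cm = (2/3)MR² = (2/3)(2.49)(0.131)² = 0.028487 kg m^2; centre at d = 0.494 m, so the parallel axis theorem gives I = 0.028487 + (2.49)(0.494)² = 0.63614 kg m^2.
Total I = 0.16144 + 0.93026 + 0.63614 = 1.7278 kg m^2.

1.73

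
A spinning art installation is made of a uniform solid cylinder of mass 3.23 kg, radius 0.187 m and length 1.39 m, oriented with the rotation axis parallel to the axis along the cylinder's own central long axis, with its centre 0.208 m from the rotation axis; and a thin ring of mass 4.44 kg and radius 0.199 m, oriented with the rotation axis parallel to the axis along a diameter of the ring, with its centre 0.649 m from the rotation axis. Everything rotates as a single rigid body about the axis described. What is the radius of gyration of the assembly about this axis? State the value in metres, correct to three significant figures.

0.530

Solid cylinder: I_cm = (1/2)MR² = (1/2)(3.23)(0.187)² = 0.056475 kg m²; centre at d = 0.208 m, so I = I_cm + Md² gives I = 0.056475 + (3.23)(0.208)² = 0.19622 kg m².
Thin ring: I_cm = (1/2)MR² = (1/2)(4.44)(0.199)² = 0.087914 kg m²; centre at d = 0.649 m, so I = I_cm + Md² gives I = 0.087914 + (4.44)(0.649)² = 1.958 kg m².
Total I = 2.1543 kg m²; total mass M = 7.67 kg.
k = √(I/M) = √(2.1543/7.67) = 0.52997 m.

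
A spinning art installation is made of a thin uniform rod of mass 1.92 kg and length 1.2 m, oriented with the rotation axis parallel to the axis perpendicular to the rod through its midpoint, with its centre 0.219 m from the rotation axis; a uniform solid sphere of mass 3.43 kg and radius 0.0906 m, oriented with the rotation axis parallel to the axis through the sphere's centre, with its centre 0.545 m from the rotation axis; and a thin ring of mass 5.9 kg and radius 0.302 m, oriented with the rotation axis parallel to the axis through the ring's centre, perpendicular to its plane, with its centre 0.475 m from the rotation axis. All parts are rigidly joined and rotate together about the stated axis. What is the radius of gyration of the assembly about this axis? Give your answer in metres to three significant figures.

Thin rod: I_cm = (1/12)ML² = (1/12)(1.92)(1.2)² = 0.2304 kg m²; centre at d = 0.219 m, so the parallel axis theorem gives I = 0.2304 + (1.92)(0.219)² = 0.32249 kg m².
Solid sphere: I_cm = (2/5)MR² = (2/5)(3.43)(0.0906)² = 0.011262 kg m²; centre at d = 0.545 m, so the parallel axis theorem gives I = 0.011262 + (3.43)(0.545)² = 1.0301 kg m².
Thin ring: I_cm = MR² = (5.9)(0.302)² = 0.5381 kg m²; centre at d = 0.475 m, so the parallel axis theorem gives I = 0.5381 + (5.9)(0.475)² = 1.8693 kg m².
Total I = 3.2218 kg m²; total mass M = 11.25 kg.
k = √(I/M) = √(3.2218/11.25) = 0.53515 m.

0.535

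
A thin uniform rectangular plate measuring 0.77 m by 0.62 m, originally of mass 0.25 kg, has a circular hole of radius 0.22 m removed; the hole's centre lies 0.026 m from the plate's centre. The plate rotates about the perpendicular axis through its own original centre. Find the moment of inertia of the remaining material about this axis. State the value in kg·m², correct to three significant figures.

Unpierced body about its centre: I₀ = (1/12)M(a²+b²) = (1/12)(0.25)[(0.77)² + (0.62)²] = 0.02036 kg·m².
The removed disk has mass m = M·πr²/(ab) = (0.25)·π(0.22)²/(0.77·0.62) = 0.079626 kg (same uniform areal density).
Its moment of inertia about the rotation axis (parallel-axis theorem): I_hole = (1/2)mr² + md² = (1/2)(0.079626)(0.22)² + (0.079626)(0.026)² = 0.0019808 kg·m².
Treating the hole as negative mass, I = I₀ − I_hole = 0.02036 − 0.0019808 = 0.01838 kg·m².

0.0184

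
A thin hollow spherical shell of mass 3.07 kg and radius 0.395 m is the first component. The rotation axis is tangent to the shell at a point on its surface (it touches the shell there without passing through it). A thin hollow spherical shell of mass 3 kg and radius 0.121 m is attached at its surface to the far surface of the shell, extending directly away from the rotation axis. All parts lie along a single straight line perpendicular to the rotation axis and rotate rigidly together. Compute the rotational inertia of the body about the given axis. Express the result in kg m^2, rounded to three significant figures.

3.32

Spherical shell: I_cm = (2/3)MR² = (2/3)(3.07)(0.395)² = 0.31933 kg m^2; centre at d = 0.395 m, so the parallel axis theorem gives I = 0.31933 + (3.07)(0.395)² = 0.79833 kg m^2.
Spherical shell: I_cm = (2/3)MR² = (2/3)(3)(0.121)² = 0.029282 kg m^2; centre at d = 0.395 + 0.395 + 0.121 = 0.911 m, so the parallel axis theorem gives I = 0.029282 + (3)(0.911)² = 2.519 kg m^2.
Total I = 0.79833 + 2.519 = 3.3174 kg m^2.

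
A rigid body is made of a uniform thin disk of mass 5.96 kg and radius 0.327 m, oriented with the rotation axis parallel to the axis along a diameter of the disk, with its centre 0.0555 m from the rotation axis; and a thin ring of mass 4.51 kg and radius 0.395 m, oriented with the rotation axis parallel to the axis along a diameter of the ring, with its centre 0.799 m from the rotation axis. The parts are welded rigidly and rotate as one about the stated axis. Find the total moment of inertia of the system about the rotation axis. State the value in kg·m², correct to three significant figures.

Thin disk: I_cm = (1/4)MR² = (1/4)(5.96)(0.327)² = 0.15932 kg·m²; centre at d = 0.0555 m, so I = I_cm + Md² gives I = 0.15932 + (5.96)(0.0555)² = 0.17768 kg·m².
Thin ring: I_cm = (1/2)MR² = (1/2)(4.51)(0.395)² = 0.35184 kg·m²; centre at d = 0.799 m, so I = I_cm + Md² gives I = 0.35184 + (4.51)(0.799)² = 3.231 kg·m².
Total I = 0.17768 + 3.231 = 3.4087 kg·m².

3.41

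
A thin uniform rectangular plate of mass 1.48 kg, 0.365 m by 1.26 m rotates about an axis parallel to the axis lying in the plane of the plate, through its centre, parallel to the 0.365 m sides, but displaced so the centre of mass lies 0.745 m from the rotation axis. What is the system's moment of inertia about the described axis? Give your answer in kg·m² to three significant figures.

I_cm = (1/12)Mb² = (1/12)(1.48)(1.26)² = 0.1958 kg·m²; centre at d = 0.745 m, so I = I_cm + Md² gives I = 0.1958 + (1.48)(0.745)² = 1.0172 kg·m².

1.02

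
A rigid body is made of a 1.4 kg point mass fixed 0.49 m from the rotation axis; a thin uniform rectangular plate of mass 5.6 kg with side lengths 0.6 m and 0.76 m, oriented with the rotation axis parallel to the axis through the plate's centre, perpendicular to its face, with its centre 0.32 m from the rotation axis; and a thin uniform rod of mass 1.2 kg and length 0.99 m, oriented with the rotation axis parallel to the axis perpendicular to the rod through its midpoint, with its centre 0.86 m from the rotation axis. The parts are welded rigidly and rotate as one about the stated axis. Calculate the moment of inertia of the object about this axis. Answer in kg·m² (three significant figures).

2.33

Point mass: I_cm = 0; centre at d = 0.49 m, so the parallel axis theorem gives I = 0 + (1.4)(0.49)² = 0.33614 kg·m².
Rectangular plate: I_cm = (1/12)M(a²+b²) = (1/12)(5.6)[(0.6)² + (0.76)²] = 0.43755 kg·m²; centre at d = 0.32 m, so the parallel axis theorem gives I = 0.43755 + (5.6)(0.32)² = 1.011 kg·m².
Thin rod: I_cm = (1/12)ML² = (1/12)(1.2)(0.99)² = 0.09801 kg·m²; centre at d = 0.86 m, so the parallel axis theorem gives I = 0.09801 + (1.2)(0.86)² = 0.98553 kg·m².
Total I = 0.33614 + 1.011 + 0.98553 = 2.3327 kg·m².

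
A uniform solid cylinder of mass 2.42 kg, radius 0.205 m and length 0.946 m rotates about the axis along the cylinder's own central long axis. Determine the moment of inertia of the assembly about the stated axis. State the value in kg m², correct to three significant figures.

0.0509

I_cm = (1/2)MR² = (1/2)(2.42)(0.205)² = 0.05085 kg m²; axis through the centre, so I = 0.05085 kg m².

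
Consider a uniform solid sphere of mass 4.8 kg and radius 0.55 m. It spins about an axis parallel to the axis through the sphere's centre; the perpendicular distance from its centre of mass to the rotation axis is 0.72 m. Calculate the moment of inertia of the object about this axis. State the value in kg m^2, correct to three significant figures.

I_cm = (2/5)MR² = (2/5)(4.8)(0.55)² = 0.5808 kg m^2; centre at d = 0.72 m, so I = I_cm + Md² gives I = 0.5808 + (4.8)(0.72)² = 3.0691 kg m^2.

3.07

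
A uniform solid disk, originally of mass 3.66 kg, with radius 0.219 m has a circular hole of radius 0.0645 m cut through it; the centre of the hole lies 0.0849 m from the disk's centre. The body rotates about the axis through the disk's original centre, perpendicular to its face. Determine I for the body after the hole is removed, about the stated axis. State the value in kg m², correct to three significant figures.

Unpierced body about its centre: I₀ = (1/2)MR² = (1/2)(3.66)(0.219)² = 0.087769 kg m².
The removed disk has mass m = M·(r/R)² = (3.66)(0.0645/0.219)² = 0.31748 kg (same uniform areal density).
Its moment of inertia about the rotation axis (parallel-axis theorem): I_hole = (1/2)mr² + md² = (1/2)(0.31748)(0.0645)² + (0.31748)(0.0849)² = 0.0029488 kg m².
Treating the hole as negative mass, I = I₀ − I_hole = 0.087769 − 0.0029488 = 0.08482 kg m².

0.0848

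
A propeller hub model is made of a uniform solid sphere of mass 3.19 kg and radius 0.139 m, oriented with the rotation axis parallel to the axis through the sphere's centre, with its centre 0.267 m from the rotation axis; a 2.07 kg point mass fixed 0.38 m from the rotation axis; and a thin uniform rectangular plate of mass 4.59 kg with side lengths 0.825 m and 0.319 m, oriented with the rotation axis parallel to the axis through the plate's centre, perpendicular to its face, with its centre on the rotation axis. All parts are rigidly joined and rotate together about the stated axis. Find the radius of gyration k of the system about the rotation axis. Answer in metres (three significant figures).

0.294

Solid sphere: I_cm = (2/5)MR² = (2/5)(3.19)(0.139)² = 0.024654 kg·m²; centre at d = 0.267 m, so I = I_cm + Md² gives I = 0.024654 + (3.19)(0.267)² = 0.25207 kg·m².
Point mass: I_cm = 0; centre at d = 0.38 m, so I = I_cm + Md² gives I = 0 + (2.07)(0.38)² = 0.29891 kg·m².
Rectangular plate: I_cm = (1/12)M(a²+b²) = (1/12)(4.59)[(0.825)² + (0.319)²] = 0.29926 kg·m²; axis through the centre, so I = 0.29926 kg·m².
Total I = 0.85024 kg·m²; total mass M = 9.85 kg.
k = √(I/M) = √(0.85024/9.85) = 0.2938 m.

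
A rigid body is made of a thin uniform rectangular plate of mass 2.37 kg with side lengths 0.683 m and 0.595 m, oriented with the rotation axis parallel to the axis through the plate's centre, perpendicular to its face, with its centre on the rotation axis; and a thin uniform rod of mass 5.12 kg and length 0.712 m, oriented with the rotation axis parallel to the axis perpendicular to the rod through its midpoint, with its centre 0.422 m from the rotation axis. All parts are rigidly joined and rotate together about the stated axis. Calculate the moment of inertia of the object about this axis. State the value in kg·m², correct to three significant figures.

Rectangular plate: I_cm = (1/12)M(a²+b²) = (1/12)(2.37)[(0.683)² + (0.595)²] = 0.16205 kg·m²; axis through the centre, so I = 0.16205 kg·m².
Thin rod: I_cm = (1/12)ML² = (1/12)(5.12)(0.712)² = 0.2163 kg·m²; centre at d = 0.422 m, so the parallel axis theorem gives I = 0.2163 + (5.12)(0.422)² = 1.1281 kg·m².
Total I = 0.16205 + 1.1281 = 1.2901 kg·m².

1.29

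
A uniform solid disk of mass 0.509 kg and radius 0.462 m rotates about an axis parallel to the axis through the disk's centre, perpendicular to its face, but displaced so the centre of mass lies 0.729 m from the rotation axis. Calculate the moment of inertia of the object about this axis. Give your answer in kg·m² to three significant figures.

I_cm = (1/2)MR² = (1/2)(0.509)(0.462)² = 0.054321 kg·m²; centre at d = 0.729 m, so I = I_cm + Md² gives I = 0.054321 + (0.509)(0.729)² = 0.32482 kg·m².

0.325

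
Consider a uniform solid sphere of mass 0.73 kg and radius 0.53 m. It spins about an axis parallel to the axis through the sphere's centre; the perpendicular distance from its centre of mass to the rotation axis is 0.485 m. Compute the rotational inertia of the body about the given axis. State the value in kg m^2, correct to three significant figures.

0.254

I_cm = (2/5)MR² = (2/5)(0.73)(0.53)² = 0.082023 kg m^2; centre at d = 0.485 m, so the parallel axis theorem gives I = 0.082023 + (0.73)(0.485)² = 0.25374 kg m^2.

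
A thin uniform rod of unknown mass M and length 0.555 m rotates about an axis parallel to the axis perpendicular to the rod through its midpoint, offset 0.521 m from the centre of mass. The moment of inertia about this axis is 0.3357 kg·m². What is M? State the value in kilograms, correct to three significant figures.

1.13

I = I_cm + Md² = (1/12)ML² + Md² = M·[0.0833333·(0.555)² + (0.521)²] = M·0.29711.
So M = 0.3357 / 0.29711 = 1.1299 kg.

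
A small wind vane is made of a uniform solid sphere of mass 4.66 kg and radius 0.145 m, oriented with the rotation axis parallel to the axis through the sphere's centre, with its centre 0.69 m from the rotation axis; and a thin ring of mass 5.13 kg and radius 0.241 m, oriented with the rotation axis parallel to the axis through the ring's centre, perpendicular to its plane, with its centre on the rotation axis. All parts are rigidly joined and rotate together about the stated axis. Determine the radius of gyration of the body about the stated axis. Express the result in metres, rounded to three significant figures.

0.511

Solid sphere: I_cm = (2/5)MR² = (2/5)(4.66)(0.145)² = 0.039191 kg·m²; centre at d = 0.69 m, so I = I_cm + Md² gives I = 0.039191 + (4.66)(0.69)² = 2.2578 kg·m².
Thin ring: I_cm = MR² = (5.13)(0.241)² = 0.29796 kg·m²; axis through the centre, so I = 0.29796 kg·m².
Total I = 2.5558 kg·m²; total mass M = 9.79 kg.
k = √(I/M) = √(2.5558/9.79) = 0.51094 m.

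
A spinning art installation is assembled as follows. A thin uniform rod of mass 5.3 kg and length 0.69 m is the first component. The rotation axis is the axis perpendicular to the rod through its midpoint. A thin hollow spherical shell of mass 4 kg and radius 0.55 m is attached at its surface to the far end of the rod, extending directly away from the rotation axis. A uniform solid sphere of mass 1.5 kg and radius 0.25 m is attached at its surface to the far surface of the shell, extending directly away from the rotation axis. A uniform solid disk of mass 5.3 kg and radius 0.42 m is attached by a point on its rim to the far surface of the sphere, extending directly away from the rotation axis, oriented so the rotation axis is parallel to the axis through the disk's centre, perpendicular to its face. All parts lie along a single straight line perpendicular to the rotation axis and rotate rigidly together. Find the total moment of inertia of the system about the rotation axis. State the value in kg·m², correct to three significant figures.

Thin rod: I_cm = (1/12)ML² = (1/12)(5.3)(0.69)² = 0.21028 kg·m²; axis through the centre, so I = 0.21028 kg·m².
Spherical shell: I_cm = (2/3)MR² = (2/3)(4)(0.55)² = 0.80667 kg·m²; centre at d = 0.345 + 0.55 = 0.895 m, so I = I_cm + Md² gives I = 0.80667 + (4)(0.895)² = 4.0108 kg·m².
Solid sphere: I_cm = (2/5)MR² = (2/5)(1.5)(0.25)² = 0.0375 kg·m²; centre at d = 0.345 + 0.55 + 0.55 + 0.25 = 1.695 m, so I = I_cm + Md² gives I = 0.0375 + (1.5)(1.695)² = 4.347 kg·m².
Solid disk: I_cm = (1/2)MR² = (1/2)(5.3)(0.42)² = 0.46746 kg·m²; centre at d = 0.345 + 0.55 + 0.55 + 0.25 + 0.25 + 0.42 = 2.365 m, so I = I_cm + Md² gives I = 0.46746 + (5.3)(2.365)² = 30.112 kg·m².
Total I = 0.21028 + 4.0108 + 4.347 + 30.112 = 38.68 kg·m².

38.7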